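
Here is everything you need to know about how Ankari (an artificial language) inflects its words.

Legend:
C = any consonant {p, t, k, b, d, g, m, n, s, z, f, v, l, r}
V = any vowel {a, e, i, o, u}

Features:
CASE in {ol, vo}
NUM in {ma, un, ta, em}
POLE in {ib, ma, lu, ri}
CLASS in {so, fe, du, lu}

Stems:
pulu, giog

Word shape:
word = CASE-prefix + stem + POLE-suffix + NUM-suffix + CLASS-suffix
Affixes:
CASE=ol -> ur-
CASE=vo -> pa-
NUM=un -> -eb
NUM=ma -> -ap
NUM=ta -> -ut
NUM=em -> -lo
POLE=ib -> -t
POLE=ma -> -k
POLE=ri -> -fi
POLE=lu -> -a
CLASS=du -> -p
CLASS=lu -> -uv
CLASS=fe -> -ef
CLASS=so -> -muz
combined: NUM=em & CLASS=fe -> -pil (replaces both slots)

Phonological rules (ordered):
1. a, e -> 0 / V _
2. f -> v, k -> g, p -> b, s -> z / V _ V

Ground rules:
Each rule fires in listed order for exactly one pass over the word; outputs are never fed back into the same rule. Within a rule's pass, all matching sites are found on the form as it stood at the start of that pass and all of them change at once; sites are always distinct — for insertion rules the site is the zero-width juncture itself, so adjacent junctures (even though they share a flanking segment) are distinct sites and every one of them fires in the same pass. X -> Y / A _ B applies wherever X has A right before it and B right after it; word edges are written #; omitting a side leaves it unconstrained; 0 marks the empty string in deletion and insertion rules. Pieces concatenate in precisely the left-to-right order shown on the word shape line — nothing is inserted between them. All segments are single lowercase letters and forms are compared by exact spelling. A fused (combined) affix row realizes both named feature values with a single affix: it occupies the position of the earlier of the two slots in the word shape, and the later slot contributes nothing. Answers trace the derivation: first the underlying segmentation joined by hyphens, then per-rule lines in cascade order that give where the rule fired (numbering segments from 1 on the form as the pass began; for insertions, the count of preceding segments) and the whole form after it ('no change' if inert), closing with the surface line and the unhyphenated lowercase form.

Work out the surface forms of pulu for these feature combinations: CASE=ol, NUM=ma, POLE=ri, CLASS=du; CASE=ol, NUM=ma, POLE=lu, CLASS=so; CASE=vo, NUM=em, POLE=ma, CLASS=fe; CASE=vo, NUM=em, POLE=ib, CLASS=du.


cell CASE=ol, NUM=ma, POLE=ri, CLASS=du:
underlying: ur-pulu-fi-ap-p
1. a, e -> 0 / V _: fires at position(s) 9: urpulufipp
2. f -> v, k -> g, p -> b, s -> z / V _ V: fires at position(s) 7: urpuluvipp
surface: urpuluvipp

cell CASE=ol, NUM=ma, POLE=lu, CLASS=so:
underlying: ur-pulu-a-ap-muz
1. a, e -> 0 / V _: fires at position(s) 7, 8: urpulupmuz
2. f -> v, k -> g, p -> b, s -> z / V _ V: no change
surface: urpulupmuz

cell CASE=vo, NUM=em, POLE=ma, CLASS=fe:
underlying: pa-pulu-k-pil
1. a, e -> 0 / V _: no change
2. f -> v, k -> g, p -> b, s -> z / V _ V: fires at position(s) 3: pabulukpil
surface: pabulukpil

cell CASE=vo, NUM=em, POLE=ib, CLASS=du:
underlying: pa-pulu-t-lo-p
1. a, e -> 0 / V _: no change
2. f -> v, k -> g, p -> b, s -> z / V _ V: fires at position(s) 3: pabulutlop
surface: pabulutlop


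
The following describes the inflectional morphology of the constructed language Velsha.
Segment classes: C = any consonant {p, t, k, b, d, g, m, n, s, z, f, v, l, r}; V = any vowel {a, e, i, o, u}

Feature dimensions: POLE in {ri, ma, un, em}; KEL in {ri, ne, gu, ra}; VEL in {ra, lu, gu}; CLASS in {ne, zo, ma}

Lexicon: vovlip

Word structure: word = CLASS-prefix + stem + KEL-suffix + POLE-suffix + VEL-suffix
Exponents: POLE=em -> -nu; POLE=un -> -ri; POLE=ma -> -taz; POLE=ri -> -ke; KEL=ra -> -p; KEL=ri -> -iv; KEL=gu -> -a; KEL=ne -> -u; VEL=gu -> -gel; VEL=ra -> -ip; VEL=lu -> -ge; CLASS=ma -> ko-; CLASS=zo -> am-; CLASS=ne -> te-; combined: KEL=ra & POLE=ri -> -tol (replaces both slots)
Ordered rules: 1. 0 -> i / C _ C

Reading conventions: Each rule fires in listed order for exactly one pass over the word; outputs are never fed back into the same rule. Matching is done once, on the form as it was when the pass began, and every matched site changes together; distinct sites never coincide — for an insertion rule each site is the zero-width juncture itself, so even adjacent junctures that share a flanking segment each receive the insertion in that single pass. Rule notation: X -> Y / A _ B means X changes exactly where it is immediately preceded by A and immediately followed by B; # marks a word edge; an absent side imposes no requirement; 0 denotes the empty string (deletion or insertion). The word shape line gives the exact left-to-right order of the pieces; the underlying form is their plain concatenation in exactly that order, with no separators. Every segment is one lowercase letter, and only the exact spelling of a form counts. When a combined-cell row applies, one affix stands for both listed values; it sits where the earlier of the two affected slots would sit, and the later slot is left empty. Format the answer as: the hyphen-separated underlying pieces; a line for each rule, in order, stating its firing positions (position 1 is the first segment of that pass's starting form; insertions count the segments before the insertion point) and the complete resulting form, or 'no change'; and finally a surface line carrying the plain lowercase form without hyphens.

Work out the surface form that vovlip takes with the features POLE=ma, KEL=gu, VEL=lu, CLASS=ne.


underlying: te-vovlip-a-taz-ge
1. 0 -> i / C _ C: inserts after position(s) 5, 12: tevovilipatazige
surface: tevovilipatazige


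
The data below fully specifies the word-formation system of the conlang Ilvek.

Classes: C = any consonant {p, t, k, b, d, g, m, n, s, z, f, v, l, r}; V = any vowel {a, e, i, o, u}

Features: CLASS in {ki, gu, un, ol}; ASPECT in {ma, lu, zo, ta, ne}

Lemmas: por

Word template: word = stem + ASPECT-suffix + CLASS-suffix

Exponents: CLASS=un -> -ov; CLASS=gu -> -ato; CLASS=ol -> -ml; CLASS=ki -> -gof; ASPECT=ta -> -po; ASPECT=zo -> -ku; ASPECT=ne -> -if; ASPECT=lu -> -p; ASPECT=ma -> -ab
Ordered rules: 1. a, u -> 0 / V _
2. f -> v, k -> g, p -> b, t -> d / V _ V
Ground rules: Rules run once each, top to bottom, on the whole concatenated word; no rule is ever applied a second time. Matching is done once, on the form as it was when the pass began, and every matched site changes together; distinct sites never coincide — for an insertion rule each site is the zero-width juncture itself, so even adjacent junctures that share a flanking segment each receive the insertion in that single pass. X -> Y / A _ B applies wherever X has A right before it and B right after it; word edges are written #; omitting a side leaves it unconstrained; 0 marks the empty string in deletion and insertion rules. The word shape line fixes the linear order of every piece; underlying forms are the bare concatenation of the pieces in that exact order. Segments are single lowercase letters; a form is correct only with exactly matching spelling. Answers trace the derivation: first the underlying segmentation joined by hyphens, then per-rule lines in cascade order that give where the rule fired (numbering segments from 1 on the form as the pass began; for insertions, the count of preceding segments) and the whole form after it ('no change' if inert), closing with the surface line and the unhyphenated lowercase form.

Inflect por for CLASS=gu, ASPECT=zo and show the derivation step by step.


underlying: por-ku-ato
1. a, u -> 0 / V _: fires at position(s) 6: porkuto
2. f -> v, k -> g, p -> b, t -> d / V _ V: fires at position(s) 6: porkudo
surface: porkudo


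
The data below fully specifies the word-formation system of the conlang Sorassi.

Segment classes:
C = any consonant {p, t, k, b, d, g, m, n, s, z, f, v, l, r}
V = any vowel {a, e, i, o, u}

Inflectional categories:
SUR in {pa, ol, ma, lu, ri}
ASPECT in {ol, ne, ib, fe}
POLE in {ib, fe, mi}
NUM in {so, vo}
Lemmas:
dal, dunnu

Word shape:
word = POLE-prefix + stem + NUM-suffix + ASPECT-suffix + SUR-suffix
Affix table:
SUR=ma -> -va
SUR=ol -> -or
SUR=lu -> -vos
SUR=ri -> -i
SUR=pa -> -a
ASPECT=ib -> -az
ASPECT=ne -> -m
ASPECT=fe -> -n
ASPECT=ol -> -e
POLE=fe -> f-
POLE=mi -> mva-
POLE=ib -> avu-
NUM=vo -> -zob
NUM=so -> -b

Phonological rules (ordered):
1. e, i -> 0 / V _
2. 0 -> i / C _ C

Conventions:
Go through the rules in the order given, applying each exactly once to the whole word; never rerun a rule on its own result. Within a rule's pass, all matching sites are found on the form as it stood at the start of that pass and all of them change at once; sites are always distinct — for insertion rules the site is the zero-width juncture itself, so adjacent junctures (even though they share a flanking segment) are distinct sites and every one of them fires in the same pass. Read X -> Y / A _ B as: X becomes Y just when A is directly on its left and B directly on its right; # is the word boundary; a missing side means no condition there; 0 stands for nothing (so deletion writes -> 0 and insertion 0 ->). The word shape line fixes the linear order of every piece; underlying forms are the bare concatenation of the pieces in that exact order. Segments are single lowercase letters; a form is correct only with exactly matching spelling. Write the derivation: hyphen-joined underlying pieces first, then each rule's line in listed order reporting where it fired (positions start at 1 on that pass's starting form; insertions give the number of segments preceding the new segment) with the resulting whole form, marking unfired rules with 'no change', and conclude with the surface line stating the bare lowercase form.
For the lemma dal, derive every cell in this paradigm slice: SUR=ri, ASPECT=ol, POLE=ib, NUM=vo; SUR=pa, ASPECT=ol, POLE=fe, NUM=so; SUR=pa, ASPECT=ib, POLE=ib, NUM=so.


cell SUR=ri, ASPECT=ol, POLE=ib, NUM=vo:
underlying: avu-dal-zob-e-i
1. e, i -> 0 / V _: fires at position(s) 11: avudalzobe
2. 0 -> i / C _ C: inserts after position(s) 6: avudalizobe
surface: avudalizobe

cell SUR=pa, ASPECT=ol, POLE=fe, NUM=so:
underlying: f-dal-b-e-a
1. e, i -> 0 / V _: no change
2. 0 -> i / C _ C: inserts after position(s) 1, 4: fidalibea
surface: fidalibea

cell SUR=pa, ASPECT=ib, POLE=ib, NUM=so:
underlying: avu-dal-b-az-a
1. e, i -> 0 / V _: no change
2. 0 -> i / C _ C: inserts after position(s) 6: avudalibaza
surface: avudalibaza


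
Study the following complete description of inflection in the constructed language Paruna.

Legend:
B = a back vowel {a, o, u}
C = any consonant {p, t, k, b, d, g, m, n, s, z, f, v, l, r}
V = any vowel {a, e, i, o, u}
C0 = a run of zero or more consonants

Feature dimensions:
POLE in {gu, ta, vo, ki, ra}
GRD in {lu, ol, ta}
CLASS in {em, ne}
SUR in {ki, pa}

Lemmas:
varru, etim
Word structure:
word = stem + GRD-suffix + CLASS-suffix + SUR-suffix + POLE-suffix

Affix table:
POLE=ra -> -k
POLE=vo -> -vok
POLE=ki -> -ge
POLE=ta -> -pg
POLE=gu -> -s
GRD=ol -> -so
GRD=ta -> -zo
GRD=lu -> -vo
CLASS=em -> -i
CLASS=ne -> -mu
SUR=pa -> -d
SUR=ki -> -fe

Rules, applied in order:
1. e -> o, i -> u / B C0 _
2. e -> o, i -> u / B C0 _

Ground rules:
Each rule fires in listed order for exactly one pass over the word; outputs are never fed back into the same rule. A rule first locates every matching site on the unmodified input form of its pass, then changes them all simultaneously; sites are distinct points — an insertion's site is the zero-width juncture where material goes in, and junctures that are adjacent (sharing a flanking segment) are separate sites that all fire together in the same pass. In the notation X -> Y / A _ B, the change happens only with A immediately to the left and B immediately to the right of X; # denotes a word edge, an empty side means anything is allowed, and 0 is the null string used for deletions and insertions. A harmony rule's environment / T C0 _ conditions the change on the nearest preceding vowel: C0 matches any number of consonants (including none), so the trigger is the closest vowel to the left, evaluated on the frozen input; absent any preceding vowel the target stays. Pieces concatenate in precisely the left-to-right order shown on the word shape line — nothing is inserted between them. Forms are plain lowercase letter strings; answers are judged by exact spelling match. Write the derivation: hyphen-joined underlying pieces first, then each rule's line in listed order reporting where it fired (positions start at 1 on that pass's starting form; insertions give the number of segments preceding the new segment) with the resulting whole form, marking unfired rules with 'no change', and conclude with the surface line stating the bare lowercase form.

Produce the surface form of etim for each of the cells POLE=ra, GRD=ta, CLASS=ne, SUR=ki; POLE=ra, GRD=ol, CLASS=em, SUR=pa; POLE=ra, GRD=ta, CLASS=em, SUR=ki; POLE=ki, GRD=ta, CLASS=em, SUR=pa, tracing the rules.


cell POLE=ra, GRD=ta, CLASS=ne, SUR=ki:
underlying: etim-zo-mu-fe-k
1. e -> o, i -> u / B C0 _: fires at position(s) 10: etimzomufok
2. e -> o, i -> u / B C0 _: no change
surface: etimzomufok

cell POLE=ra, GRD=ol, CLASS=em, SUR=pa:
underlying: etim-so-i-d-k
1. e -> o, i -> u / B C0 _: fires at position(s) 7: etimsoudk
2. e -> o, i -> u / B C0 _: no change
surface: etimsoudk

cell POLE=ra, GRD=ta, CLASS=em, SUR=ki:
underlying: etim-zo-i-fe-k
1. e -> o, i -> u / B C0 _: fires at position(s) 7: etimzoufek
2. e -> o, i -> u / B C0 _: fires at position(s) 9: etimzoufok
surface: etimzoufok

cell POLE=ki, GRD=ta, CLASS=em, SUR=pa:
underlying: etim-zo-i-d-ge
1. e -> o, i -> u / B C0 _: fires at position(s) 7: etimzoudge
2. e -> o, i -> u / B C0 _: fires at position(s) 10: etimzoudgo
surface: etimzoudgo


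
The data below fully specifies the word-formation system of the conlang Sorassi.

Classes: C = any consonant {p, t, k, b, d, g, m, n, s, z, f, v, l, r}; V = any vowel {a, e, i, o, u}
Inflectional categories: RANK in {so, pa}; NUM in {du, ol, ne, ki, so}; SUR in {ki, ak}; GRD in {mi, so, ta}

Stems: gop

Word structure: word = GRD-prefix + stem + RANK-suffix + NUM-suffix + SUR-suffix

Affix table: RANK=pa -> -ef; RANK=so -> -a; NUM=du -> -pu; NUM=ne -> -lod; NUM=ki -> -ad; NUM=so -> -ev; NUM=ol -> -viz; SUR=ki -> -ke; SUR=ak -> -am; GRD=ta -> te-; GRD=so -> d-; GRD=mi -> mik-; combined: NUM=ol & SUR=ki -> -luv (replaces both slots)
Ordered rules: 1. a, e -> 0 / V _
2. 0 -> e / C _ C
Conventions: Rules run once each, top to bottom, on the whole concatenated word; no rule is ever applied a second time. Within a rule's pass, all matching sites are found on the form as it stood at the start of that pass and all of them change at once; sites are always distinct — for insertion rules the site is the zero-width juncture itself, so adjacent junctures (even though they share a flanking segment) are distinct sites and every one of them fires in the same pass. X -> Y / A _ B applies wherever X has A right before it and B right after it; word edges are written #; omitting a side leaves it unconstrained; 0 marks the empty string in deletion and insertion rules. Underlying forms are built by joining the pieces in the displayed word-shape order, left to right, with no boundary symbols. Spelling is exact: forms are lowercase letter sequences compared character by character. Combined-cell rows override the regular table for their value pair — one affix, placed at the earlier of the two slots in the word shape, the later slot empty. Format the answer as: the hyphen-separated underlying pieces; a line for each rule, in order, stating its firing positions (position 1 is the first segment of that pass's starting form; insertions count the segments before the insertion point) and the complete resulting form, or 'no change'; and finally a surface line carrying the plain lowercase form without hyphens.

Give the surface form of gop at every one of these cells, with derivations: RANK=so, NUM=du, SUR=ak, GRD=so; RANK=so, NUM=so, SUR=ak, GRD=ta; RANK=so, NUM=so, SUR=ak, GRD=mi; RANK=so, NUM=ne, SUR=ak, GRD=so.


cell RANK=so, NUM=du, SUR=ak, GRD=so:
underlying: d-gop-a-pu-am
1. a, e -> 0 / V _: fires at position(s) 8: dgopapum
2. 0 -> e / C _ C: inserts after position(s) 1: degopapum
surface: degopapum

cell RANK=so, NUM=so, SUR=ak, GRD=ta:
underlying: te-gop-a-ev-am
1. a, e -> 0 / V _: fires at position(s) 7: tegopavam
2. 0 -> e / C _ C: no change
surface: tegopavam

cell RANK=so, NUM=so, SUR=ak, GRD=mi:
underlying: mik-gop-a-ev-am
1. a, e -> 0 / V _: fires at position(s) 8: mikgopavam
2. 0 -> e / C _ C: inserts after position(s) 3: mikegopavam
surface: mikegopavam

cell RANK=so, NUM=ne, SUR=ak, GRD=so:
underlying: d-gop-a-lod-am
1. a, e -> 0 / V _: no change
2. 0 -> e / C _ C: inserts after position(s) 1: degopalodam
surface: degopalodam


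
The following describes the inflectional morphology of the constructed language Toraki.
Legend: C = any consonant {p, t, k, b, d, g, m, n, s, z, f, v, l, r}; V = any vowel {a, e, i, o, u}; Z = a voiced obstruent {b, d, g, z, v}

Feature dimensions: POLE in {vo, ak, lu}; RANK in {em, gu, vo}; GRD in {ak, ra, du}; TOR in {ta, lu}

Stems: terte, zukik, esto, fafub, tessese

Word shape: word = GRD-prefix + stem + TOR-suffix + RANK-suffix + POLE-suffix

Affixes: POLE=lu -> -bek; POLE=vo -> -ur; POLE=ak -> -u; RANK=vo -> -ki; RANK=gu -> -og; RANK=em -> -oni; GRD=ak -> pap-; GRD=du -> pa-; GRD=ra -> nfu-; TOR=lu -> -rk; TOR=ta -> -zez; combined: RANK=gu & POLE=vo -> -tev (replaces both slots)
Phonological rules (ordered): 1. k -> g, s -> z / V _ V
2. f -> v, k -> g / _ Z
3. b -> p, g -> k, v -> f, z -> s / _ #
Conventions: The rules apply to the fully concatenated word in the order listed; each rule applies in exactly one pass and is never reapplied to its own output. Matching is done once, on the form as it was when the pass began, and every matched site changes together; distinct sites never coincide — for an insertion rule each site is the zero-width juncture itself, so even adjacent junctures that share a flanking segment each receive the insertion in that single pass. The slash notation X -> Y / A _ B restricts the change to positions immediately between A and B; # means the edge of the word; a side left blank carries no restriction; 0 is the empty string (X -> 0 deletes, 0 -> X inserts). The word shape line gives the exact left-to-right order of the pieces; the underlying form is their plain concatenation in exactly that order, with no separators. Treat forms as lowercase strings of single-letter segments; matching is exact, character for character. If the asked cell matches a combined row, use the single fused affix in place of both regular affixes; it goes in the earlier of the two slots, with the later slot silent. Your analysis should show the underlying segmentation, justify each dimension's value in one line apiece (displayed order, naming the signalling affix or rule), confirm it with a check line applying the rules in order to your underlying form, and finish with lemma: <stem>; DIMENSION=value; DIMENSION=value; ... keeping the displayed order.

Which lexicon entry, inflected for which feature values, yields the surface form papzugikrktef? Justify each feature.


underlying: pap-zukik-rk-tev
POLE=vo - signalled by the combined affix row
RANK=gu - signalled by the combined affix row
GRD=ak - signalled by the affix pap-
TOR=lu - signalled by the affix -rk
check: papzukikrktev -> papzugikrktev -> papzugikrktev -> papzugikrktef
lemma: zukik; POLE=vo; RANK=gu; GRD=ak; TOR=lu


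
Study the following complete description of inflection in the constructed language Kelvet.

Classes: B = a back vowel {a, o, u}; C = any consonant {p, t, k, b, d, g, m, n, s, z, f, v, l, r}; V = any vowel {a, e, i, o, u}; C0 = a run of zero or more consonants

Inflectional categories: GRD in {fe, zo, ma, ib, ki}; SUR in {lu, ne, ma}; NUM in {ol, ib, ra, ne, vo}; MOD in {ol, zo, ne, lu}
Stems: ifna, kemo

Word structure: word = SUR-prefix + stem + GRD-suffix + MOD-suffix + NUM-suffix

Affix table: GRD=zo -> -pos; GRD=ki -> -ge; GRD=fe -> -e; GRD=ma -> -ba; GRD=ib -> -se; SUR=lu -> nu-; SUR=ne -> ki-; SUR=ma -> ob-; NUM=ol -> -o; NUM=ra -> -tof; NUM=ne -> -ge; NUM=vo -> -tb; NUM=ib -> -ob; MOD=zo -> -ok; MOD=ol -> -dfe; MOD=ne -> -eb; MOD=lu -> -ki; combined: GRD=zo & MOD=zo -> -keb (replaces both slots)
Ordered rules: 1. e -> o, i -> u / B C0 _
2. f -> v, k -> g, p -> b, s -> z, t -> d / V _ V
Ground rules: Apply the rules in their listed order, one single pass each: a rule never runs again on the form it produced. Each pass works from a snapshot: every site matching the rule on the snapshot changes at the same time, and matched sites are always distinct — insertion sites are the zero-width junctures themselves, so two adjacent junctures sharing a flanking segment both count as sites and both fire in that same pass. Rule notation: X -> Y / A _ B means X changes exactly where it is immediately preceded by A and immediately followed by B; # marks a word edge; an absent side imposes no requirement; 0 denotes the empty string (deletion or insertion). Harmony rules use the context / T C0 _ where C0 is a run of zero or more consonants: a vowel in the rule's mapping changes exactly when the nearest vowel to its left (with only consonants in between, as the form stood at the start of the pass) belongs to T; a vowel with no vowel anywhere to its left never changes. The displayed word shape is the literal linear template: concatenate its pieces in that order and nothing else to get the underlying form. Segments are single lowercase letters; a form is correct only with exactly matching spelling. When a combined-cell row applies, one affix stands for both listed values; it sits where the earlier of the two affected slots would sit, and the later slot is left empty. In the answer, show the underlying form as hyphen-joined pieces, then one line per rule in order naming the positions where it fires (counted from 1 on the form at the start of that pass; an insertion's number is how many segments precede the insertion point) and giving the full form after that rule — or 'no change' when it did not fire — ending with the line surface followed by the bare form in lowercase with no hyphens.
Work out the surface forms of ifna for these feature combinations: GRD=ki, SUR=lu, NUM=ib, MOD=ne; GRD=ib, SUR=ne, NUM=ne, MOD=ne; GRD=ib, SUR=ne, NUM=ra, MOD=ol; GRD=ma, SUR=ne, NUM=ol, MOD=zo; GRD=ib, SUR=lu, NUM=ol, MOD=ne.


cell GRD=ki, SUR=lu, NUM=ib, MOD=ne:
underlying: nu-ifna-ge-eb-ob
1. e -> o, i -> u / B C0 _: fires at position(s) 3, 8: nuufnagoebob
2. f -> v, k -> g, p -> b, s -> z, t -> d / V _ V: no change
surface: nuufnagoebob

cell GRD=ib, SUR=ne, NUM=ne, MOD=ne:
underlying: ki-ifna-se-eb-ge
1. e -> o, i -> u / B C0 _: fires at position(s) 8: kiifnasoebge
2. f -> v, k -> g, p -> b, s -> z, t -> d / V _ V: fires at position(s) 7: kiifnazoebge
surface: kiifnazoebge

cell GRD=ib, SUR=ne, NUM=ra, MOD=ol:
underlying: ki-ifna-se-dfe-tof
1. e -> o, i -> u / B C0 _: fires at position(s) 8: kiifnasodfetof
2. f -> v, k -> g, p -> b, s -> z, t -> d / V _ V: fires at position(s) 7, 12: kiifnazodfedof
surface: kiifnazodfedof

cell GRD=ma, SUR=ne, NUM=ol, MOD=zo:
underlying: ki-ifna-ba-ok-o
1. e -> o, i -> u / B C0 _: no change
2. f -> v, k -> g, p -> b, s -> z, t -> d / V _ V: fires at position(s) 10: kiifnabaogo
surface: kiifnabaogo

cell GRD=ib, SUR=lu, NUM=ol, MOD=ne:
underlying: nu-ifna-se-eb-o
1. e -> o, i -> u / B C0 _: fires at position(s) 3, 8: nuufnasoebo
2. f -> v, k -> g, p -> b, s -> z, t -> d / V _ V: fires at position(s) 7: nuufnazoebo
surface: nuufnazoebo


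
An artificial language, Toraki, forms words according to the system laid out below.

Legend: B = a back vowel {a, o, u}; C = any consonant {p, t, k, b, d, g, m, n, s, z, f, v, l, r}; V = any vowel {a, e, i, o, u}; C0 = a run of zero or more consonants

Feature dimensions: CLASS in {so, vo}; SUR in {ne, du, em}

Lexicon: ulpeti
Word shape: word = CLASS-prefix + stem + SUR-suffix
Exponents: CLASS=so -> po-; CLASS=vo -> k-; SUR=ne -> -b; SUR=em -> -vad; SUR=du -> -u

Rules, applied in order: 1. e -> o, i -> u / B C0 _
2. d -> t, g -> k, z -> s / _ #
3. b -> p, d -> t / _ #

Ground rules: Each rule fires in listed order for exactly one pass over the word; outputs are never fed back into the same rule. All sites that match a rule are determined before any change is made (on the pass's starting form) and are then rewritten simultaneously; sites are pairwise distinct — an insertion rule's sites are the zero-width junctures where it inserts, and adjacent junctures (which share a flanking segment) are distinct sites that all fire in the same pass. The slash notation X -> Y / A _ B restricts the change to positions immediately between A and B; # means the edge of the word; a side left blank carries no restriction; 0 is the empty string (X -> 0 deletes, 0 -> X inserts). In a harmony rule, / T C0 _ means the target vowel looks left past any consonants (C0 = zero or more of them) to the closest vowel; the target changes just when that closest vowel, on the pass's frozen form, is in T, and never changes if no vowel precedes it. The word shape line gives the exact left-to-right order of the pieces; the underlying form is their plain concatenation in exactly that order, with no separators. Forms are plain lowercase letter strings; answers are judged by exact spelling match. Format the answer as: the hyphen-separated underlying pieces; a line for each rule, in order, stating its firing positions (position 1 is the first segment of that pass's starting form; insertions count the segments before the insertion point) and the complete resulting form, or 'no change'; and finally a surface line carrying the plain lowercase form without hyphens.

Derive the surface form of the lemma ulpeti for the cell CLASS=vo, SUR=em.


underlying: k-ulpeti-vad
1. e -> o, i -> u / B C0 _: fires at position(s) 5: kulpotivad
2. d -> t, g -> k, z -> s / _ #: fires at position(s) 10: kulpotivat
3. b -> p, d -> t / _ #: no change
surface: kulpotivat


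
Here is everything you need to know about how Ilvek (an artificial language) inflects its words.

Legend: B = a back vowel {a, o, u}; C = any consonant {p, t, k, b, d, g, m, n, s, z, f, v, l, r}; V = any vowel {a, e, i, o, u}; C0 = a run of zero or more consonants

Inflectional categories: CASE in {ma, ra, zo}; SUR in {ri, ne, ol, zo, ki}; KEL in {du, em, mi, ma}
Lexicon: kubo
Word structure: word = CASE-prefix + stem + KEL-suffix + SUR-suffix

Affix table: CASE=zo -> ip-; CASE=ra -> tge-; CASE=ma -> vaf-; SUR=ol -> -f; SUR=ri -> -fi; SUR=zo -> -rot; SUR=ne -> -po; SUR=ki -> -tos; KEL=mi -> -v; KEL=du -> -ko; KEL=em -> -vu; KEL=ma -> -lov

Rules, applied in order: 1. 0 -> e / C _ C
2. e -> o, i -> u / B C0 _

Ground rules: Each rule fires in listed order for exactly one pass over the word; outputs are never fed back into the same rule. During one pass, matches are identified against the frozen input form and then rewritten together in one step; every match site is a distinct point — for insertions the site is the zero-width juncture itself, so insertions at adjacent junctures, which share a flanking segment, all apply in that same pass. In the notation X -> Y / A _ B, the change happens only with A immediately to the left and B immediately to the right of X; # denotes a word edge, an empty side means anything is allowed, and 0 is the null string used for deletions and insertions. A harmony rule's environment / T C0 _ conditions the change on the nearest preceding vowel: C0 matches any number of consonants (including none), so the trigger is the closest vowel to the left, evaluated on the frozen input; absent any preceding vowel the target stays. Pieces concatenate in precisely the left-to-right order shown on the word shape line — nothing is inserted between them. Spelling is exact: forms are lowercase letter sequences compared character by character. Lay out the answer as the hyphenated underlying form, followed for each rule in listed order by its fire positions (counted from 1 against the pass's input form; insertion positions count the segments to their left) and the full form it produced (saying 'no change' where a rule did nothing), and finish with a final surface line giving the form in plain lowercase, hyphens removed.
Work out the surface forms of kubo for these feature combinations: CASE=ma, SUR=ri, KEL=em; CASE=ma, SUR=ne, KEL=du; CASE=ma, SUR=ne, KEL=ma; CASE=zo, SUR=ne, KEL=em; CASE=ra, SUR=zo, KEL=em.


cell CASE=ma, SUR=ri, KEL=em:
underlying: vaf-kubo-vu-fi
1. 0 -> e / C _ C: inserts after position(s) 3: vafekubovufi
2. e -> o, i -> u / B C0 _: fires at position(s) 4, 12: vafokubovufu
surface: vafokubovufu

cell CASE=ma, SUR=ne, KEL=du:
underlying: vaf-kubo-ko-po
1. 0 -> e / C _ C: inserts after position(s) 3: vafekubokopo
2. e -> o, i -> u / B C0 _: fires at position(s) 4: vafokubokopo
surface: vafokubokopo

cell CASE=ma, SUR=ne, KEL=ma:
underlying: vaf-kubo-lov-po
1. 0 -> e / C _ C: inserts after position(s) 3, 10: vafekubolovepo
2. e -> o, i -> u / B C0 _: fires at position(s) 4, 12: vafokubolovopo
surface: vafokubolovopo

cell CASE=zo, SUR=ne, KEL=em:
underlying: ip-kubo-vu-po
1. 0 -> e / C _ C: inserts after position(s) 2: ipekubovupo
2. e -> o, i -> u / B C0 _: no change
surface: ipekubovupo

cell CASE=ra, SUR=zo, KEL=em:
underlying: tge-kubo-vu-rot
1. 0 -> e / C _ C: inserts after position(s) 1: tegekubovurot
2. e -> o, i -> u / B C0 _: no change
surface: tegekubovurot


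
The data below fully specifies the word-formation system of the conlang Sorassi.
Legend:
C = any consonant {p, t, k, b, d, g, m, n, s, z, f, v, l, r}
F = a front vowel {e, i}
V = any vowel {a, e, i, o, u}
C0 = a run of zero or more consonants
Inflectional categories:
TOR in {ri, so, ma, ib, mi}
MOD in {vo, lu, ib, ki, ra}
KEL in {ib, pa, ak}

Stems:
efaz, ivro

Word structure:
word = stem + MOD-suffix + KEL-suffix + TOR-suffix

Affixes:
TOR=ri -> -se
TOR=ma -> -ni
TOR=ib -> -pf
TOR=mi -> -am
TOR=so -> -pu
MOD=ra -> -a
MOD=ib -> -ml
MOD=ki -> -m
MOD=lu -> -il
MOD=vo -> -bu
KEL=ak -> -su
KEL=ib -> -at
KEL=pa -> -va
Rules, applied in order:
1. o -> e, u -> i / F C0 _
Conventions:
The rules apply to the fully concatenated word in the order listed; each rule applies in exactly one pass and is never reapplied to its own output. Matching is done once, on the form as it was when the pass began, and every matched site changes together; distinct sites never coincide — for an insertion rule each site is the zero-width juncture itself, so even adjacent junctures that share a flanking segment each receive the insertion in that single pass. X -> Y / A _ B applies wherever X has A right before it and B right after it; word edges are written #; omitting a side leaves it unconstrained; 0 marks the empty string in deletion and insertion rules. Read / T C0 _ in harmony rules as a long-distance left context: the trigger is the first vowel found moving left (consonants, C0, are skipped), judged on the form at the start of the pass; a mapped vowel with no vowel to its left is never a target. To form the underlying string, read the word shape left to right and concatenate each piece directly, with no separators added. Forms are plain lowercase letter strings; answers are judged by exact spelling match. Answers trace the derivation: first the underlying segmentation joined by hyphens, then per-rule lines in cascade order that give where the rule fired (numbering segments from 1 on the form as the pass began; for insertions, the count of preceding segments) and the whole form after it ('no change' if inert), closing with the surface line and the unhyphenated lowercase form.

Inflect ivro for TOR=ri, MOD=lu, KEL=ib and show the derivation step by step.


underlying: ivro-il-at-se
1. o -> e, u -> i / F C0 _: fires at position(s) 4: ivreilatse
surface: ivreilatse


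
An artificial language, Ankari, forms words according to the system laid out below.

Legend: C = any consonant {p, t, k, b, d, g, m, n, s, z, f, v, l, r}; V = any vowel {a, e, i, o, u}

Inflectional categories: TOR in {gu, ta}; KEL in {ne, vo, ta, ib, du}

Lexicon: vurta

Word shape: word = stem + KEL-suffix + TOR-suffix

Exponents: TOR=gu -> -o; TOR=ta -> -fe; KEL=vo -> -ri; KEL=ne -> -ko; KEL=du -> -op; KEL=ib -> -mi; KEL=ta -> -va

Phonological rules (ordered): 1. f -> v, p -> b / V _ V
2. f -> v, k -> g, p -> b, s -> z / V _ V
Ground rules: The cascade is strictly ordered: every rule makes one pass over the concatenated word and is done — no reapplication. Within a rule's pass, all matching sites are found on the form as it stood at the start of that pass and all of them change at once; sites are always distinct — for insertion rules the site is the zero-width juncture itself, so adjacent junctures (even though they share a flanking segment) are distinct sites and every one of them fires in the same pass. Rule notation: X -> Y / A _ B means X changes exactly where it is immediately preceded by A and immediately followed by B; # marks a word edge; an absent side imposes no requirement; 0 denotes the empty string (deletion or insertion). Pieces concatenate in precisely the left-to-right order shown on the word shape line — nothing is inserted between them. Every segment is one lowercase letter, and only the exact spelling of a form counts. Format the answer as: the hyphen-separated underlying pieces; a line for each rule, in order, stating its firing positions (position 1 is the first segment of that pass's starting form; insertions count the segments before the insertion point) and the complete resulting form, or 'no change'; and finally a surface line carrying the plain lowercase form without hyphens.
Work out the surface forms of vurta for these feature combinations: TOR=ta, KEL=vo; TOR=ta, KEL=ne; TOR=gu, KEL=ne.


cell TOR=ta, KEL=vo:
underlying: vurta-ri-fe
1. f -> v, p -> b / V _ V: fires at position(s) 8: vurtarive
2. f -> v, k -> g, p -> b, s -> z / V _ V: no change
surface: vurtarive

cell TOR=ta, KEL=ne:
underlying: vurta-ko-fe
1. f -> v, p -> b / V _ V: fires at position(s) 8: vurtakove
2. f -> v, k -> g, p -> b, s -> z / V _ V: fires at position(s) 6: vurtagove
surface: vurtagove

cell TOR=gu, KEL=ne:
underlying: vurta-ko-o
1. f -> v, p -> b / V _ V: no change
2. f -> v, k -> g, p -> b, s -> z / V _ V: fires at position(s) 6: vurtagoo
surface: vurtagoo


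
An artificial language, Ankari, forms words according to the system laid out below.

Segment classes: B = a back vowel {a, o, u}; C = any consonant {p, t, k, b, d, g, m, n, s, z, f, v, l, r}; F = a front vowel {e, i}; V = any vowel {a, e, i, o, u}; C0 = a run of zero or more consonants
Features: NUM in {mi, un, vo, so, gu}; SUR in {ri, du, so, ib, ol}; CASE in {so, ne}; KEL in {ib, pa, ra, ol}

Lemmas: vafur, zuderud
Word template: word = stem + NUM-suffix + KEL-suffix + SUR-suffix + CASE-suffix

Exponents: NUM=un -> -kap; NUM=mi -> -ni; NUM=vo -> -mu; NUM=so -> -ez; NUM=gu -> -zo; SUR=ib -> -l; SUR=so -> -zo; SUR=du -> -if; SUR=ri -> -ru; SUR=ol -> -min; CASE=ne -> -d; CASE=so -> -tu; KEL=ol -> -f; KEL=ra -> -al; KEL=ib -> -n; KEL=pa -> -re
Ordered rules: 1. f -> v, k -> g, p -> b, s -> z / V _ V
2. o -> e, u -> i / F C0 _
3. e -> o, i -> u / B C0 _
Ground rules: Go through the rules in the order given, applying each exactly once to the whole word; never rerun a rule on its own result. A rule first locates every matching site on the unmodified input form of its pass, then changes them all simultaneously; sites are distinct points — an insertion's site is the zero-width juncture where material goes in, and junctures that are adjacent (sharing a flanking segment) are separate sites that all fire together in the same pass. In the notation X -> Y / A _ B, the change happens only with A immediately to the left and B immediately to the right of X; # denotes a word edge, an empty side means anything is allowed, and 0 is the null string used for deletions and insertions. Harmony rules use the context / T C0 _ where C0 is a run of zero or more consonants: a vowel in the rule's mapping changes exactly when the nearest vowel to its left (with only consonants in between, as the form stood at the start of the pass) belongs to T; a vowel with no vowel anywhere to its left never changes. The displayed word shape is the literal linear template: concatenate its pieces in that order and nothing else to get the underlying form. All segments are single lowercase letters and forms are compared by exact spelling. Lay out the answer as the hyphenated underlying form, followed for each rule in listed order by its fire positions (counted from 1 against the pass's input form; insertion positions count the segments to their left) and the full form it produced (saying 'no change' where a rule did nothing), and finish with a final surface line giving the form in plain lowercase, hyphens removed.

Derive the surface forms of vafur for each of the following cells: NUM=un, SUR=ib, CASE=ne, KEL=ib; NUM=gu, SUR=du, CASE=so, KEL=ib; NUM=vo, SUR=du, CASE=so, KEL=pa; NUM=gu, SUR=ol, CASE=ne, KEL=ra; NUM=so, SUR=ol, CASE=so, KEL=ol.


cell NUM=un, SUR=ib, CASE=ne, KEL=ib:
underlying: vafur-kap-n-l-d
1. f -> v, k -> g, p -> b, s -> z / V _ V: fires at position(s) 3: vavurkapnld
2. o -> e, u -> i / F C0 _: no change
3. e -> o, i -> u / B C0 _: no change
surface: vavurkapnld

cell NUM=gu, SUR=du, CASE=so, KEL=ib:
underlying: vafur-zo-n-if-tu
1. f -> v, k -> g, p -> b, s -> z / V _ V: fires at position(s) 3: vavurzoniftu
2. o -> e, u -> i / F C0 _: fires at position(s) 12: vavurzonifti
3. e -> o, i -> u / B C0 _: fires at position(s) 9: vavurzonufti
surface: vavurzonufti

cell NUM=vo, SUR=du, CASE=so, KEL=pa:
underlying: vafur-mu-re-if-tu
1. f -> v, k -> g, p -> b, s -> z / V _ V: fires at position(s) 3: vavurmureiftu
2. o -> e, u -> i / F C0 _: fires at position(s) 13: vavurmureifti
3. e -> o, i -> u / B C0 _: fires at position(s) 9: vavurmuroifti
surface: vavurmuroifti

cell NUM=gu, SUR=ol, CASE=ne, KEL=ra:
underlying: vafur-zo-al-min-d
1. f -> v, k -> g, p -> b, s -> z / V _ V: fires at position(s) 3: vavurzoalmind
2. o -> e, u -> i / F C0 _: no change
3. e -> o, i -> u / B C0 _: fires at position(s) 11: vavurzoalmund
surface: vavurzoalmund

cell NUM=so, SUR=ol, CASE=so, KEL=ol:
underlying: vafur-ez-f-min-tu
1. f -> v, k -> g, p -> b, s -> z / V _ V: fires at position(s) 3: vavurezfmintu
2. o -> e, u -> i / F C0 _: fires at position(s) 13: vavurezfminti
3. e -> o, i -> u / B C0 _: fires at position(s) 6: vavurozfminti
surface: vavurozfminti


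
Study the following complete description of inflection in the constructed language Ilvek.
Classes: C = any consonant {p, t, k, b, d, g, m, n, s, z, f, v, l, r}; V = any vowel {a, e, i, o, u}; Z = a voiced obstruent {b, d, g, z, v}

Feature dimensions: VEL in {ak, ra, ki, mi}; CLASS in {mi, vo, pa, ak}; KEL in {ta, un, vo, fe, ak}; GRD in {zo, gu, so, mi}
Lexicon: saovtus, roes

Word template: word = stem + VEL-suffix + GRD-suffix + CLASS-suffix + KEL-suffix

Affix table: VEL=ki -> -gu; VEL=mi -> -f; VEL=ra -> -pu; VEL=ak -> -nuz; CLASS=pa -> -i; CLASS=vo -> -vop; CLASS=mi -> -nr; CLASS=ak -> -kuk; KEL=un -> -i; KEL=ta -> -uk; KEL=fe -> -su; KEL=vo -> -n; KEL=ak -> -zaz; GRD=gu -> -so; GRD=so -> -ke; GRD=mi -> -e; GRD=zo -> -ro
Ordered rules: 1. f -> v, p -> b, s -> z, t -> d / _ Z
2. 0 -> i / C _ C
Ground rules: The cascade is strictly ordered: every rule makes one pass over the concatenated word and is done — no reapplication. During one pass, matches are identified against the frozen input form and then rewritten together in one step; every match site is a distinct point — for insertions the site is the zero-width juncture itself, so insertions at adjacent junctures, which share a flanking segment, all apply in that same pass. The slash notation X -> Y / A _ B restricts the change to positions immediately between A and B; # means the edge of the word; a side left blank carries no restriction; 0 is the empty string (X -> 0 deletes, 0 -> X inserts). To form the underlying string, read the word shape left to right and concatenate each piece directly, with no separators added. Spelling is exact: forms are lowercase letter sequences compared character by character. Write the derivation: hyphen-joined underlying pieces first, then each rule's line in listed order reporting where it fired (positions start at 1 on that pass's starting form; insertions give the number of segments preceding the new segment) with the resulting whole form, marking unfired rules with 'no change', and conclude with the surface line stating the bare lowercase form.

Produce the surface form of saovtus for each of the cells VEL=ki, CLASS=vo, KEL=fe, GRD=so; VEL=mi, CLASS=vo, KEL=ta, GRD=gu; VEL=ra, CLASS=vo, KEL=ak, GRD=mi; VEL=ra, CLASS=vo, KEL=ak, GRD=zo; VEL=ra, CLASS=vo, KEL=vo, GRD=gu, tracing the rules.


cell VEL=ki, CLASS=vo, KEL=fe, GRD=so:
underlying: saovtus-gu-ke-vop-su
1. f -> v, p -> b, s -> z, t -> d / _ Z: fires at position(s) 7: saovtuzgukevopsu
2. 0 -> i / C _ C: inserts after position(s) 4, 7, 14: saovituzigukevopisu
surface: saovituzigukevopisu

cell VEL=mi, CLASS=vo, KEL=ta, GRD=gu:
underlying: saovtus-f-so-vop-uk
1. f -> v, p -> b, s -> z, t -> d / _ Z: no change
2. 0 -> i / C _ C: inserts after position(s) 4, 7, 8: saovitusifisovopuk
surface: saovitusifisovopuk

cell VEL=ra, CLASS=vo, KEL=ak, GRD=mi:
underlying: saovtus-pu-e-vop-zaz
1. f -> v, p -> b, s -> z, t -> d / _ Z: fires at position(s) 13: saovtuspuevobzaz
2. 0 -> i / C _ C: inserts after position(s) 4, 7, 13: saovitusipuevobizaz
surface: saovitusipuevobizaz

cell VEL=ra, CLASS=vo, KEL=ak, GRD=zo:
underlying: saovtus-pu-ro-vop-zaz
1. f -> v, p -> b, s -> z, t -> d / _ Z: fires at position(s) 14: saovtuspurovobzaz
2. 0 -> i / C _ C: inserts after position(s) 4, 7, 14: saovitusipurovobizaz
surface: saovitusipurovobizaz

cell VEL=ra, CLASS=vo, KEL=vo, GRD=gu:
underlying: saovtus-pu-so-vop-n
1. f -> v, p -> b, s -> z, t -> d / _ Z: no change
2. 0 -> i / C _ C: inserts after position(s) 4, 7, 14: saovitusipusovopin
surface: saovitusipusovopin
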